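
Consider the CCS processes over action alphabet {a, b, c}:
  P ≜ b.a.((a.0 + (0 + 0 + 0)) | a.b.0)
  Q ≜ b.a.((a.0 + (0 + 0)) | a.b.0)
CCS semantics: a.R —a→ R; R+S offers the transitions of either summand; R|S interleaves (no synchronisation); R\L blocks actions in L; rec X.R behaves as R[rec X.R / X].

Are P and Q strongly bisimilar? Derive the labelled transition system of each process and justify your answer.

bisimilar

Reachable graph of P (8 states):
  p0 = b.a.((a.0 + (0 + 0 + 0)) | a.b.0) ⊢ ··b··> p1
  p1 = a.((a.0 + (0 + 0 + 0)) | a.b.0) ⊢ ··a··> p2
  p2 = (a.0 + (0 + 0 + 0)) | a.b.0 ⊢ ··a··> p3, ··a··> p4
  p3 = (a.0 + (0 + 0 + 0)) | b.0 ⊢ ··a··> p5, ··b··> p6
  p4 = 0 | a.b.0 ⊢ ··a··> p5
  p5 = 0 | b.0 ⊢ ··b··> p7
  p6 = (a.0 + (0 + 0 + 0)) | 0 ⊢ ··a··> p7
  p7 = 0 | 0 ⊢ ∅
Reachable graph of Q (8 states):
  q0 = b.a.((a.0 + (0 + 0)) | a.b.0) ⊢ ··b··> q1
  q1 = a.((a.0 + (0 + 0)) | a.b.0) ⊢ ··a··> q2
  q2 = (a.0 + (0 + 0)) | a.b.0 ⊢ ··a··> q3, ··a··> q4
  q3 = (a.0 + (0 + 0)) | b.0 ⊢ ··a··> q5, ··b··> q6
  q4 = 0 | a.b.0 ⊢ ··a··> q5
  q5 = 0 | b.0 ⊢ ··b··> q7
  q6 = (a.0 + (0 + 0)) | 0 ⊢ ··a··> q7
  q7 = 0 | 0 ⊢ ∅
Coarsest stable partition (strong bisimilarity classes):
  B0 = {p0, q0}
  B1 = {p1, q1}
  B2 = {p2, q2}
  B3 = {p3, q3}
  B4 = {p6, q6}
  B5 = {p7, q7}
  B6 = {p5, q5}
  B7 = {p4, q4}
p0 ∈ B0, q0 ∈ B0 → same block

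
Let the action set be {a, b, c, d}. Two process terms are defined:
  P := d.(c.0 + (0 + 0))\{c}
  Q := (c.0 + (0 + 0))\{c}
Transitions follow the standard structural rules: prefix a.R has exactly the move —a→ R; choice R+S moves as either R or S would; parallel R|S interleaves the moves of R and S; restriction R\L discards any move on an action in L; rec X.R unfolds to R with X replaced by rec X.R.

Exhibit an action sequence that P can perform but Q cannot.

P's transition system — 2 states:
  p0 = d.(c.0 + (0 + 0))\{c} → -d-> p1
  p1 = (c.0 + (0 + 0))\{c} → stopped
Q's transition system — 1 states:
  q0 = (c.0 + (0 + 0))\{c} → stopped
Trace ⟨d⟩ through P, begin at {p0}:
  after d @ step 1: {p1}
  ✓ P
Trace ⟨d⟩ through Q, begin at {q0}:
  after d @ step 1: no successor for Q

d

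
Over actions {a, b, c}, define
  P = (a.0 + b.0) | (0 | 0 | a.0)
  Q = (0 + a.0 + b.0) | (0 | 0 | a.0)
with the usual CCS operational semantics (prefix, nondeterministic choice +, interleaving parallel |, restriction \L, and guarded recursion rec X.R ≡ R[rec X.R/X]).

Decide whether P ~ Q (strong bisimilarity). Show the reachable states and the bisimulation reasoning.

P's transition system — 4 states:
  u0 = (a.0 + b.0) | (0 | 0 | a.0) | —a→ u1, —a→ u2, —b→ u2
  u1 = (a.0 + b.0) | (0 | 0 | 0) | —a→ u3, —b→ u3
  u2 = 0 | (0 | 0 | a.0) | —a→ u3
  u3 = 0 | (0 | 0 | 0) | ·
Q's transition system — 4 states:
  v0 = (0 + a.0 + b.0) | (0 | 0 | a.0) | —a→ v1, —a→ v2, —b→ v2
  v1 = (0 + a.0 + b.0) | (0 | 0 | 0) | —a→ v3, —b→ v3
  v2 = 0 | (0 | 0 | a.0) | —a→ v3
  v3 = 0 | (0 | 0 | 0) | ·
Coarsest stable partition (strong bisimilarity classes):
  B0 = {u0, v0}
  B1 = {u2, v2}
  B2 = {u3, v3}
  B3 = {u1, v1}
u0 ∈ B0, v0 ∈ B0 → same block

bisimilar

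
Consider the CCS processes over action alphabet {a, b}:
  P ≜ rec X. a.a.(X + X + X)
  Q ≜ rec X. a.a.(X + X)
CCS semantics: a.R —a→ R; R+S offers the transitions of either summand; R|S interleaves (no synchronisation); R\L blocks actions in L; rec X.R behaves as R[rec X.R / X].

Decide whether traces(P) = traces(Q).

YES

Reachable graph of P (3 states):
  m0 = rec X. a.a.(X + X + X) :: --a--▸ m1
  m1 = a.((rec X. a.a.(X + X + X)) + (rec X. a.a.(X + X + X)) + (rec X. a.a.(X + X + X))) :: --a--▸ m2
  m2 = (rec X. a.a.(X + X + X)) + (rec X. a.a.(X + X + X)) + (rec X. a.a.(X + X + X)) :: --a--▸ m1
Reachable graph of Q (3 states):
  n0 = rec X. a.a.(X + X) :: --a--▸ n1
  n1 = a.((rec X. a.a.(X + X)) + (rec X. a.a.(X + X))) :: --a--▸ n2
  n2 = (rec X. a.a.(X + X)) + (rec X. a.a.(X + X)) :: --a--▸ n1
Bisimilarity quotient blocks:
  B0 = {m0, m1, m2, n0, n1, n2}
m0 ∈ B0, n0 ∈ B0 → same block
Bisimilar ⇒ trace-equivalent.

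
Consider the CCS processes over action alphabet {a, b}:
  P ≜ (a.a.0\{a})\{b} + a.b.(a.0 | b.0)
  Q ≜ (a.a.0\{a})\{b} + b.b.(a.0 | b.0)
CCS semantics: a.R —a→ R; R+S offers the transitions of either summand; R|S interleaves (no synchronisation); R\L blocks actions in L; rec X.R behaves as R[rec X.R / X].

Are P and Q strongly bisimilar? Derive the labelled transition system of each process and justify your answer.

not bisimilar

P's transition system — 8 states:
  p0 = (a.a.0\{a})\{b} + a.b.(a.0 | b.0) | ··a··> p1, ··a··> p2
  p1 = (a.0\{a})\{b} | ··a··> p3
  p2 = b.(a.0 | b.0) | ··b··> p4
  p3 = 0\{a}\{b} | (no moves)
  p4 = a.0 | b.0 | ··a··> p5, ··b··> p6
  p5 = 0 | b.0 | ··b··> p7
  p6 = a.0 | 0 | ··a··> p7
  p7 = 0 | 0 | (no moves)
Q's transition system — 8 states:
  q0 = (a.a.0\{a})\{b} + b.b.(a.0 | b.0) | ··a··> q1, ··b··> q2
  q1 = (a.0\{a})\{b} | ··a··> q3
  q2 = b.(a.0 | b.0) | ··b··> q4
  q3 = 0\{a}\{b} | (no moves)
  q4 = a.0 | b.0 | ··a··> q5, ··b··> q6
  q5 = 0 | b.0 | ··b··> q7
  q6 = a.0 | 0 | ··a··> q7
  q7 = 0 | 0 | (no moves)
Coarsest stable partition (strong bisimilarity classes):
  B0 = {p0}
  B1 = {p2, q2}
  B2 = {p4, q4}
  B3 = {p5, q5}
  B4 = {p3, p7, q3, q7}
  B5 = {p1, p6, q1, q6}
  B6 = {q0}
p0 ∈ B0, q0 ∈ B6 → different blocks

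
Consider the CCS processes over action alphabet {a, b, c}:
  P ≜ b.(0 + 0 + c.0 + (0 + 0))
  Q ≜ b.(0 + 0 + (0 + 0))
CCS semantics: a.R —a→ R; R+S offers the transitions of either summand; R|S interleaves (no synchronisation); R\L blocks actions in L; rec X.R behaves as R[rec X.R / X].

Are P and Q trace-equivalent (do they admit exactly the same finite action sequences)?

traces(P) ≠ traces(Q) — witness ⟨bc⟩

P's transition system — 3 states:
  p0 = b.(0 + 0 + c.0 + (0 + 0)) :: ··b··> p1
  p1 = 0 + 0 + c.0 + (0 + 0) :: ··c··> p2
  p2 = 0 :: (no moves)
Q's transition system — 2 states:
  q0 = b.(0 + 0 + (0 + 0)) :: ··b··> q1
  q1 = 0 + 0 + (0 + 0) :: (no moves)
Trace ⟨bc⟩ through P, begin at {p0}:
  after b @ step 1: {p1}
  after c @ step 2: {p2}
  P completes σ.
Trace ⟨bc⟩ through Q, begin at {q0}:
  after b @ step 1: {q1}
  after c @ step 2: ∅ (Q stuck)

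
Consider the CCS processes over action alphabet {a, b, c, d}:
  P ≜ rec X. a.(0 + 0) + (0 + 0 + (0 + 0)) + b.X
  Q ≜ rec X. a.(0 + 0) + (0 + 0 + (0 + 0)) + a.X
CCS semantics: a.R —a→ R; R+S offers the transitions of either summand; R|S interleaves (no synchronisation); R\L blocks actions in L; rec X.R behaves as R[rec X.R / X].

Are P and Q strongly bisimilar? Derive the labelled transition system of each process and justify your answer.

LTS(P): 2 reachable states
  p0 = rec X. a.(0 + 0) + (0 + 0 + (0 + 0)) + b.X → —a→ p1, —b→ p0
  p1 = 0 + 0 → (no moves)
LTS(Q): 2 reachable states
  q0 = rec X. a.(0 + 0) + (0 + 0 + (0 + 0)) + a.X → —a→ q0, —a→ q1
  q1 = 0 + 0 → (no moves)
Coarsest stable partition (strong bisimilarity classes):
  B0 = {p0}
  B1 = {p1, q1}
  B2 = {q0}
p0 ∈ B0, q0 ∈ B2 → different blocks

not bisimilar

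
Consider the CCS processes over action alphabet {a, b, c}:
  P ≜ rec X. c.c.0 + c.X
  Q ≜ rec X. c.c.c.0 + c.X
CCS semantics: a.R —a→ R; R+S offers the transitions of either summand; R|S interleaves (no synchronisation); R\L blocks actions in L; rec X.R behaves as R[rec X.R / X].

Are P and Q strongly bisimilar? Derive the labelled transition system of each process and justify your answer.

Reachable graph of P (3 states):
  s0 = rec X. c.c.0 + c.X → —c→ s0, —c→ s1
  s1 = c.0 → —c→ s2
  s2 = 0 → stopped
Reachable graph of Q (4 states):
  t0 = rec X. c.c.c.0 + c.X → —c→ t0, —c→ t1
  t1 = c.c.0 → —c→ t2
  t2 = c.0 → —c→ t3
  t3 = 0 → stopped
Bisimilarity quotient blocks:
  B0 = {s0}
  B1 = {s1, t2}
  B2 = {s2, t3}
  B3 = {t0}
  B4 = {t1}
s0 ∈ B0, t0 ∈ B3 → different blocks

NO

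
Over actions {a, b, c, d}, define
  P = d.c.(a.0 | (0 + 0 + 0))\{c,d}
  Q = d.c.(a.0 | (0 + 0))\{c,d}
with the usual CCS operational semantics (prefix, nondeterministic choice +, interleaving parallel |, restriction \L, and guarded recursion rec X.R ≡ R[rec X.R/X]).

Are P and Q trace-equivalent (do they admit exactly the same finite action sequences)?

trace-equivalent

Reachable graph of P (4 states):
  m0 = d.c.(a.0 | (0 + 0 + 0))\{c,d} has moves -d-> m1
  m1 = c.(a.0 | (0 + 0 + 0))\{c,d} has moves -c-> m2
  m2 = (a.0 | (0 + 0 + 0))\{c,d} has moves -a-> m3
  m3 = (0 | (0 + 0 + 0))\{c,d} has moves ·
Reachable graph of Q (4 states):
  n0 = d.c.(a.0 | (0 + 0))\{c,d} has moves -d-> n1
  n1 = c.(a.0 | (0 + 0))\{c,d} has moves -c-> n2
  n2 = (a.0 | (0 + 0))\{c,d} has moves -a-> n3
  n3 = (0 | (0 + 0))\{c,d} has moves ·
Bisimilarity quotient blocks:
  B0 = {m0, n0}
  B1 = {m1, n1}
  B2 = {m2, n2}
  B3 = {m3, n3}
m0 ∈ B0, n0 ∈ B0 → same block
Bisimilar ⇒ trace-equivalent.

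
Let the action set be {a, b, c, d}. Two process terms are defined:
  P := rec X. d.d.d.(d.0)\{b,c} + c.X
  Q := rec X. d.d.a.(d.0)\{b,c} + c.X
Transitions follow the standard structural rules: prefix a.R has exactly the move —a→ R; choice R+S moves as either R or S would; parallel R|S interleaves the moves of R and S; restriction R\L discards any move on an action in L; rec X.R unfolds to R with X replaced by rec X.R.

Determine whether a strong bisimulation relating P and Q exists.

not bisimilar

Reachable graph of P (5 states):
  s0 = rec X. d.d.d.(d.0)\{b,c} + c.X :: -c-> s0, -d-> s1
  s1 = d.d.(d.0)\{b,c} :: -d-> s2
  s2 = d.(d.0)\{b,c} :: -d-> s3
  s3 = (d.0)\{b,c} :: -d-> s4
  s4 = 0\{b,c} :: stopped
Reachable graph of Q (5 states):
  t0 = rec X. d.d.a.(d.0)\{b,c} + c.X :: -c-> t0, -d-> t1
  t1 = d.a.(d.0)\{b,c} :: -d-> t2
  t2 = a.(d.0)\{b,c} :: -a-> t3
  t3 = (d.0)\{b,c} :: -d-> t4
  t4 = 0\{b,c} :: stopped
Coarsest stable partition (strong bisimilarity classes):
  B0 = {s0}
  B1 = {s1}
  B2 = {s2}
  B3 = {s3, t3}
  B4 = {s4, t4}
  B5 = {t0}
  B6 = {t1}
  B7 = {t2}
s0 ∈ B0, t0 ∈ B5 → different blocks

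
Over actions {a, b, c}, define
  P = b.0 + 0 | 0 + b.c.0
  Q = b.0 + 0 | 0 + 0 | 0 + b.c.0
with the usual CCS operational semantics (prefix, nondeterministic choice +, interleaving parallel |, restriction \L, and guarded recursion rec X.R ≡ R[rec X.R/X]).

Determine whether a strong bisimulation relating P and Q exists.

P's transition system — 3 states:
  m0 = b.0 + 0 | 0 + b.c.0 :: ··b··> m1, ··b··> m2
  m1 = 0 :: deadlocked
  m2 = c.0 :: ··c··> m1
Q's transition system — 3 states:
  n0 = b.0 + 0 | 0 + 0 | 0 + b.c.0 :: ··b··> n1, ··b··> n2
  n1 = 0 :: deadlocked
  n2 = c.0 :: ··c··> n1
Bisimilarity quotient blocks:
  B0 = {m0, n0}
  B1 = {m2, n2}
  B2 = {m1, n1}
m0 ∈ B0, n0 ∈ B0 → same block

YES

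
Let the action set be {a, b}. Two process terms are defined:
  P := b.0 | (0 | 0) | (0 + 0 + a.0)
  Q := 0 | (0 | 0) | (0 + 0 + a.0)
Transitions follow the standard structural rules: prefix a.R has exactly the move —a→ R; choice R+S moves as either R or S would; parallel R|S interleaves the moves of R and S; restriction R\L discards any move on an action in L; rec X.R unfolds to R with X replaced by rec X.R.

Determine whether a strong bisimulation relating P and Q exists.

not bisimilar

Reachable graph of P (4 states):
  u0 = b.0 | (0 | 0) | (0 + 0 + a.0) :: ··a··> u1, ··b··> u2
  u1 = b.0 | (0 | 0) | 0 :: ··b··> u3
  u2 = 0 | (0 | 0) | (0 + 0 + a.0) :: ··a··> u3
  u3 = 0 | (0 | 0) | 0 :: ·
Reachable graph of Q (2 states):
  v0 = 0 | (0 | 0) | (0 + 0 + a.0) :: ··a··> v1
  v1 = 0 | (0 | 0) | 0 :: ·
Bisimilarity quotient blocks:
  B0 = {u0}
  B1 = {u1}
  B2 = {u3, v1}
  B3 = {u2, v0}
u0 ∈ B0, v0 ∈ B3 → different blocks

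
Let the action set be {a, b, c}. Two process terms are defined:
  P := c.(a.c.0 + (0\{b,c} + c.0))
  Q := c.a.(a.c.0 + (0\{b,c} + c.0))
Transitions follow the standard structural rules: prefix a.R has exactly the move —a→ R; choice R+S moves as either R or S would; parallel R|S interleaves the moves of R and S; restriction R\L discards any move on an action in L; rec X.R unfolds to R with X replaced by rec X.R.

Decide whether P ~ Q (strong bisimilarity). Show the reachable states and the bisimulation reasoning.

P's transition system — 4 states:
  m0 = c.(a.c.0 + (0\{b,c} + c.0)) ⊢ -c-> m1
  m1 = a.c.0 + (0\{b,c} + c.0) ⊢ -a-> m2, -c-> m3
  m2 = c.0 ⊢ -c-> m3
  m3 = 0 ⊢ ∅
Q's transition system — 5 states:
  n0 = c.a.(a.c.0 + (0\{b,c} + c.0)) ⊢ -c-> n1
  n1 = a.(a.c.0 + (0\{b,c} + c.0)) ⊢ -a-> n2
  n2 = a.c.0 + (0\{b,c} + c.0) ⊢ -a-> n3, -c-> n4
  n3 = c.0 ⊢ -c-> n4
  n4 = 0 ⊢ ∅
Bisimilarity quotient blocks:
  B0 = {m0}
  B1 = {m1, n2}
  B2 = {m2, n3}
  B3 = {m3, n4}
  B4 = {n0}
  B5 = {n1}
m0 ∈ B0, n0 ∈ B4 → different blocks

not bisimilar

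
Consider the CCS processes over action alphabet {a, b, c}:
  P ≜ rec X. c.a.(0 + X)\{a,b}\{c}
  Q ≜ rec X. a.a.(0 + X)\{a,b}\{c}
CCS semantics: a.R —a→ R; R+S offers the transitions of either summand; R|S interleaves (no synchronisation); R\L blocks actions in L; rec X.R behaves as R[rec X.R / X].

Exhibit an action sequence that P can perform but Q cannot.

c

LTS(P): 3 reachable states
  m0 = rec X. c.a.(0 + X)\{a,b}\{c} → —c→ m1
  m1 = a.(0 + (rec X. c.a.(0 + X)\{a,b}\{c}))\{a,b}\{c} → —a→ m2
  m2 = (0 + (rec X. c.a.(0 + X)\{a,b}\{c}))\{a,b}\{c} → (no moves)
LTS(Q): 3 reachable states
  n0 = rec X. a.a.(0 + X)\{a,b}\{c} → —a→ n1
  n1 = a.(0 + (rec X. a.a.(0 + X)\{a,b}\{c}))\{a,b}\{c} → —a→ n2
  n2 = (0 + (rec X. a.a.(0 + X)\{a,b}\{c}))\{a,b}\{c} → (no moves)
Run σ = ⟨c⟩ on P: start {m0}
  after c @ step 1: {m1}
  — P admits the full trace.
Run σ = ⟨c⟩ on Q: start {n0}
  after c @ step 1: ∅ (Q stuck)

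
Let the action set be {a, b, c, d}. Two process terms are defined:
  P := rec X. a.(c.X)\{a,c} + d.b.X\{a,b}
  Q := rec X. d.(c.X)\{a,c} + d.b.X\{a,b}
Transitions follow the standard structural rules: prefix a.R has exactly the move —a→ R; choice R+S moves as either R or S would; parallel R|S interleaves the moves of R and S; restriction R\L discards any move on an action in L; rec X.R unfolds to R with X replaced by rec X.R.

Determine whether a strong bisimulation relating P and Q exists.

Reachable graph of P (5 states):
  m0 = rec X. a.(c.X)\{a,c} + d.b.X\{a,b} → ··a··> m1, ··d··> m2
  m1 = (c.(rec X. a.(c.X)\{a,c} + d.b.X\{a,b}))\{a,c} → (no moves)
  m2 = b.(rec X. a.(c.X)\{a,c} + d.b.X\{a,b})\{a,b} → ··b··> m3
  m3 = (rec X. a.(c.X)\{a,c} + d.b.X\{a,b})\{a,b} → ··d··> m4
  m4 = (b.(rec X. a.(c.X)\{a,c} + d.b.X\{a,b})\{a,b})\{a,b} → (no moves)
Reachable graph of Q (6 states):
  n0 = rec X. d.(c.X)\{a,c} + d.b.X\{a,b} → ··d··> n1, ··d··> n2
  n1 = (c.(rec X. d.(c.X)\{a,c} + d.b.X\{a,b}))\{a,c} → (no moves)
  n2 = b.(rec X. d.(c.X)\{a,c} + d.b.X\{a,b})\{a,b} → ··b··> n3
  n3 = (rec X. d.(c.X)\{a,c} + d.b.X\{a,b})\{a,b} → ··d··> n4, ··d··> n5
  n4 = (b.(rec X. d.(c.X)\{a,c} + d.b.X\{a,b})\{a,b})\{a,b} → (no moves)
  n5 = (c.(rec X. d.(c.X)\{a,c} + d.b.X\{a,b}))\{a,c}\{a,b} → (no moves)
Coarsest stable partition (strong bisimilarity classes):
  B0 = {m0}
  B1 = {m1, m4, n1, n4, n5}
  B2 = {m2, n2}
  B3 = {m3, n3}
  B4 = {n0}
m0 ∈ B0, n0 ∈ B4 → different blocks

P ≁ Q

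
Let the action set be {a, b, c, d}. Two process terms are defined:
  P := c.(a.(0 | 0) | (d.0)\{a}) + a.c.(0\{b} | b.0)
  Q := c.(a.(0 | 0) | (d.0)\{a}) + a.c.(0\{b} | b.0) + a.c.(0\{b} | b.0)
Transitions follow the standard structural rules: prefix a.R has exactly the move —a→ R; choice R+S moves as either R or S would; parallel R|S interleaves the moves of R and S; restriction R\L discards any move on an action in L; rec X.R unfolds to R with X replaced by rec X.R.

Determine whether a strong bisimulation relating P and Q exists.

Reachable graph of P (8 states):
  u0 = c.(a.(0 | 0) | (d.0)\{a}) + a.c.(0\{b} | b.0) ⊢ --a--▸ u1, --c--▸ u2
  u1 = c.(0\{b} | b.0) ⊢ --c--▸ u3
  u2 = a.(0 | 0) | (d.0)\{a} ⊢ --a--▸ u4, --d--▸ u5
  u3 = 0\{b} | b.0 ⊢ --b--▸ u6
  u4 = 0 | 0 | (d.0)\{a} ⊢ --d--▸ u7
  u5 = a.(0 | 0) | 0\{a} ⊢ --a--▸ u7
  u6 = 0\{b} | 0 ⊢ deadlocked
  u7 = 0 | 0 | 0\{a} ⊢ deadlocked
Reachable graph of Q (8 states):
  v0 = c.(a.(0 | 0) | (d.0)\{a}) + a.c.(0\{b} | b.0) + a.c.(0\{b} | b.0) ⊢ --a--▸ v1, --c--▸ v2
  v1 = c.(0\{b} | b.0) ⊢ --c--▸ v3
  v2 = a.(0 | 0) | (d.0)\{a} ⊢ --a--▸ v4, --d--▸ v5
  v3 = 0\{b} | b.0 ⊢ --b--▸ v6
  v4 = 0 | 0 | (d.0)\{a} ⊢ --d--▸ v7
  v5 = a.(0 | 0) | 0\{a} ⊢ --a--▸ v7
  v6 = 0\{b} | 0 ⊢ deadlocked
  v7 = 0 | 0 | 0\{a} ⊢ deadlocked
Partition-refinement fixed point:
  B0 = {u0, v0}
  B1 = {u1, v1}
  B2 = {u3, v3}
  B3 = {u6, u7, v6, v7}
  B4 = {u2, v2}
  B5 = {u4, v4}
  B6 = {u5, v5}
u0 ∈ B0, v0 ∈ B0 → same block

bisimilar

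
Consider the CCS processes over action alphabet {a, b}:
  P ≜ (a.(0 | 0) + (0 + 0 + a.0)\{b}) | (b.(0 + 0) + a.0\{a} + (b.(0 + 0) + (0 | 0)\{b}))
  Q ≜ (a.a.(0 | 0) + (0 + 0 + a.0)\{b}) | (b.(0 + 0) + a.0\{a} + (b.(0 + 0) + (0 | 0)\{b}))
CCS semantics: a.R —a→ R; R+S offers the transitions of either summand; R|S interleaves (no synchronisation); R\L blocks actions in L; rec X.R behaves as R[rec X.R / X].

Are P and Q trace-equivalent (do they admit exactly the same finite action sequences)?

trace-distinct — witness ⟨aaa⟩

LTS(P): 9 reachable states
  u0 = (a.(0 | 0) + (0 + 0 + a.0)\{b}) | (b.(0 + 0) + a.0\{a} + (b.(0 + 0) + (0 | 0)\{b})) :: -a-> u1, -a-> u2, -a-> u3, -b-> u4
  u1 = (a.(0 | 0) + (0 + 0 + a.0)\{b}) | 0\{a} :: -a-> u5, -a-> u6
  u2 = 0 | 0 | (b.(0 + 0) + a.0\{a} + (b.(0 + 0) + (0 | 0)\{b})) :: -a-> u5, -b-> u7
  u3 = 0\{b} | (b.(0 + 0) + a.0\{a} + (b.(0 + 0) + (0 | 0)\{b})) :: -a-> u6, -b-> u8
  u4 = (a.(0 | 0) + (0 + 0 + a.0)\{b}) | (0 + 0) :: -a-> u7, -a-> u8
  u5 = 0 | 0 | 0\{a} :: deadlocked
  u6 = 0\{b} | 0\{a} :: deadlocked
  u7 = 0 | 0 | (0 + 0) :: deadlocked
  u8 = 0\{b} | (0 + 0) :: deadlocked
LTS(Q): 12 reachable states
  v0 = (a.a.(0 | 0) + (0 + 0 + a.0)\{b}) | (b.(0 + 0) + a.0\{a} + (b.(0 + 0) + (0 | 0)\{b})) :: -a-> v1, -a-> v2, -a-> v3, -b-> v4
  v1 = (a.a.(0 | 0) + (0 + 0 + a.0)\{b}) | 0\{a} :: -a-> v5, -a-> v6
  v2 = 0\{b} | (b.(0 + 0) + a.0\{a} + (b.(0 + 0) + (0 | 0)\{b})) :: -a-> v5, -b-> v7
  v3 = a.(0 | 0) | (b.(0 + 0) + a.0\{a} + (b.(0 + 0) + (0 | 0)\{b})) :: -a-> v6, -a-> v8, -b-> v9
  v4 = (a.a.(0 | 0) + (0 + 0 + a.0)\{b}) | (0 + 0) :: -a-> v7, -a-> v9
  v5 = 0\{b} | 0\{a} :: deadlocked
  v6 = a.(0 | 0) | 0\{a} :: -a-> v10
  v7 = 0\{b} | (0 + 0) :: deadlocked
  v8 = 0 | 0 | (b.(0 + 0) + a.0\{a} + (b.(0 + 0) + (0 | 0)\{b})) :: -a-> v10, -b-> v11
  v9 = a.(0 | 0) | (0 + 0) :: -a-> v11
  v10 = 0 | 0 | 0\{a} :: deadlocked
  v11 = 0 | 0 | (0 + 0) :: deadlocked
Run σ = ⟨aaa⟩ on Q: start {v0}
  step 1 (a): {v1, v2, v3}
  step 2 (a): {v5, v6, v8}
  step 3 (a): {v10}
  Q completes σ.
Run σ = ⟨aaa⟩ on P: start {u0}
  step 1 (a): {u1, u2, u3}
  step 2 (a): {u5, u6}
  step 3 (a): ∅ (P stuck)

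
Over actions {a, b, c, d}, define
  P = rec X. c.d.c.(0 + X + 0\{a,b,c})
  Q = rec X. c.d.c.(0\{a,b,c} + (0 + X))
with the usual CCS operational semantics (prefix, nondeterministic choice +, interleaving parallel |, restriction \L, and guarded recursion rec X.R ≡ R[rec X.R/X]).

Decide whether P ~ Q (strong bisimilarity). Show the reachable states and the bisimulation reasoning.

Reachable graph of P (4 states):
  m0 = rec X. c.d.c.(0 + X + 0\{a,b,c}) → ··c··> m1
  m1 = d.c.(0 + (rec X. c.d.c.(0 + X + 0\{a,b,c})) + 0\{a,b,c}) → ··d··> m2
  m2 = c.(0 + (rec X. c.d.c.(0 + X + 0\{a,b,c})) + 0\{a,b,c}) → ··c··> m3
  m3 = 0 + (rec X. c.d.c.(0 + X + 0\{a,b,c})) + 0\{a,b,c} → ··c··> m1
Reachable graph of Q (4 states):
  n0 = rec X. c.d.c.(0\{a,b,c} + (0 + X)) → ··c··> n1
  n1 = d.c.(0\{a,b,c} + (0 + (rec X. c.d.c.(0\{a,b,c} + (0 + X))))) → ··d··> n2
  n2 = c.(0\{a,b,c} + (0 + (rec X. c.d.c.(0\{a,b,c} + (0 + X))))) → ··c··> n3
  n3 = 0\{a,b,c} + (0 + (rec X. c.d.c.(0\{a,b,c} + (0 + X)))) → ··c··> n1
Bisimilarity quotient blocks:
  B0 = {m0, m3, n0, n3}
  B1 = {m1, n1}
  B2 = {m2, n2}
m0 ∈ B0, n0 ∈ B0 → same block

YES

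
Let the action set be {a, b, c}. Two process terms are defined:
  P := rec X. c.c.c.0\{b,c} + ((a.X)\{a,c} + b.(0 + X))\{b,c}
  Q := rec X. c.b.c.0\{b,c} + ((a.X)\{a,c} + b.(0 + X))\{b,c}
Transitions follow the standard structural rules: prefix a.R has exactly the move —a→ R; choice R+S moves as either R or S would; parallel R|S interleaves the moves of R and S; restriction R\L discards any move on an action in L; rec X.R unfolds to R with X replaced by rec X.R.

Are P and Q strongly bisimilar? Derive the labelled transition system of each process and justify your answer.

P ≁ Q

P's transition system — 4 states:
  u0 = rec X. c.c.c.0\{b,c} + ((a.X)\{a,c} + b.(0 + X))\{b,c} :: ··c··> u1
  u1 = c.c.0\{b,c} :: ··c··> u2
  u2 = c.0\{b,c} :: ··c··> u3
  u3 = 0\{b,c} :: deadlocked
Q's transition system — 4 states:
  v0 = rec X. c.b.c.0\{b,c} + ((a.X)\{a,c} + b.(0 + X))\{b,c} :: ··c··> v1
  v1 = b.c.0\{b,c} :: ··b··> v2
  v2 = c.0\{b,c} :: ··c··> v3
  v3 = 0\{b,c} :: deadlocked
Bisimilarity quotient blocks:
  B0 = {u0}
  B1 = {u1}
  B2 = {u2, v2}
  B3 = {u3, v3}
  B4 = {v0}
  B5 = {v1}
u0 ∈ B0, v0 ∈ B4 → different blocks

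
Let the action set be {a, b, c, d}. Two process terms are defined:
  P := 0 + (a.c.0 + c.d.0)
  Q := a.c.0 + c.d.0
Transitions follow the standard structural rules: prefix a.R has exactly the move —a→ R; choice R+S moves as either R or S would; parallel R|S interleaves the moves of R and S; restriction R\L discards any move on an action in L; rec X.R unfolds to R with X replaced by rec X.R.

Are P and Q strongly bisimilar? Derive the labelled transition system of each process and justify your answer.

Reachable graph of P (4 states):
  p0 = 0 + (a.c.0 + c.d.0) ⊢ -a-> p1, -c-> p2
  p1 = c.0 ⊢ -c-> p3
  p2 = d.0 ⊢ -d-> p3
  p3 = 0 ⊢ (no moves)
Reachable graph of Q (4 states):
  q0 = a.c.0 + c.d.0 ⊢ -a-> q1, -c-> q2
  q1 = c.0 ⊢ -c-> q3
  q2 = d.0 ⊢ -d-> q3
  q3 = 0 ⊢ (no moves)
Coarsest stable partition (strong bisimilarity classes):
  B0 = {p0, q0}
  B1 = {p2, q2}
  B2 = {p3, q3}
  B3 = {p1, q1}
p0 ∈ B0, q0 ∈ B0 → same block

P ~ Q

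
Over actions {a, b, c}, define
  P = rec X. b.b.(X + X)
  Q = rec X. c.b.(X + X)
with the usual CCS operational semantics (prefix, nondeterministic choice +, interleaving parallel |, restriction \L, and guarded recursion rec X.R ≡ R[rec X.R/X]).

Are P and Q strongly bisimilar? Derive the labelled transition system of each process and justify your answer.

NO

P's transition system — 3 states:
  u0 = rec X. b.b.(X + X) | —b→ u1
  u1 = b.((rec X. b.b.(X + X)) + (rec X. b.b.(X + X))) | —b→ u2
  u2 = (rec X. b.b.(X + X)) + (rec X. b.b.(X + X)) | —b→ u1
Q's transition system — 3 states:
  v0 = rec X. c.b.(X + X) | —c→ v1
  v1 = b.((rec X. c.b.(X + X)) + (rec X. c.b.(X + X))) | —b→ v2
  v2 = (rec X. c.b.(X + X)) + (rec X. c.b.(X + X)) | —c→ v1
Bisimilarity quotient blocks:
  B0 = {u0, u1, u2}
  B1 = {v0, v2}
  B2 = {v1}
u0 ∈ B0, v0 ∈ B1 → different blocks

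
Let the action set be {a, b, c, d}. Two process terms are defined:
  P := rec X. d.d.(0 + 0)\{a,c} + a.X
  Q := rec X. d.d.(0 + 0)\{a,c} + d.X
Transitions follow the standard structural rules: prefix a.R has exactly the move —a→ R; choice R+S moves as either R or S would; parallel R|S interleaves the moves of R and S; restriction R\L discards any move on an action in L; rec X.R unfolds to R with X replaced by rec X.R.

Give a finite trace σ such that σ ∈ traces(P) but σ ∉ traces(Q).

P's transition system — 3 states:
  u0 = rec X. d.d.(0 + 0)\{a,c} + a.X ⊢ —a→ u0, —d→ u1
  u1 = d.(0 + 0)\{a,c} ⊢ —d→ u2
  u2 = (0 + 0)\{a,c} ⊢ deadlocked
Q's transition system — 3 states:
  v0 = rec X. d.d.(0 + 0)\{a,c} + d.X ⊢ —d→ v0, —d→ v1
  v1 = d.(0 + 0)\{a,c} ⊢ —d→ v2
  v2 = (0 + 0)\{a,c} ⊢ deadlocked
Run σ = ⟨a⟩ on P: start {u0}
  step 1 (a): {u0}
  — P admits the full trace.
Run σ = ⟨a⟩ on Q: start {v0}
  step 1 (a): ∅  — Q cannot continue

a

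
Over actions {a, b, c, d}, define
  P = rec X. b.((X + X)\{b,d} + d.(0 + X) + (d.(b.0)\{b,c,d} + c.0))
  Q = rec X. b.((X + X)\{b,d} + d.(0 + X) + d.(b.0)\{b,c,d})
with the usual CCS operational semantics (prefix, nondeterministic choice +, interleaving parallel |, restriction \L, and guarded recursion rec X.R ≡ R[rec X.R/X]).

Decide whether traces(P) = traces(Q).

P's transition system — 5 states:
  u0 = rec X. b.((X + X)\{b,d} + d.(0 + X) + (d.(b.0)\{b,c,d} + c.0)) ⊢ —b→ u1
  u1 = ((rec X. b.((X + X)\{b,d} + d.(0 + X) + (d.(b.0)\{b,c,d} + c.0))) + (rec X. b.((X + X)\{b,d} + d.(0 + X) + (d.(b.0)\{b,c,d} + c.0))))\{b,d} + d.(0 + (rec X. b.((X + X)\{b,d} + d.(0 + X) + (d.(b.0)\{b,c,d} + c.0)))) + (d.(b.0)\{b,c,d} + c.0) ⊢ —c→ u2, —d→ u3, —d→ u4
  u2 = 0 ⊢ ·
  u3 = (b.0)\{b,c,d} ⊢ ·
  u4 = 0 + (rec X. b.((X + X)\{b,d} + d.(0 + X) + (d.(b.0)\{b,c,d} + c.0))) ⊢ —b→ u1
Q's transition system — 4 states:
  v0 = rec X. b.((X + X)\{b,d} + d.(0 + X) + d.(b.0)\{b,c,d}) ⊢ —b→ v1
  v1 = ((rec X. b.((X + X)\{b,d} + d.(0 + X) + d.(b.0)\{b,c,d})) + (rec X. b.((X + X)\{b,d} + d.(0 + X) + d.(b.0)\{b,c,d})))\{b,d} + d.(0 + (rec X. b.((X + X)\{b,d} + d.(0 + X) + d.(b.0)\{b,c,d}))) + d.(b.0)\{b,c,d} ⊢ —d→ v2, —d→ v3
  v2 = (b.0)\{b,c,d} ⊢ ·
  v3 = 0 + (rec X. b.((X + X)\{b,d} + d.(0 + X) + d.(b.0)\{b,c,d})) ⊢ —b→ v1
Trace ⟨bc⟩ through P, begin at {u0}:
  [1] b ⇒ {u1}
  [2] c ⇒ {u2}
  P completes σ.
Trace ⟨bc⟩ through Q, begin at {v0}:
  [1] b ⇒ {v1}
  [2] c ⇒ ∅  — Q cannot continue

NO — witness ⟨bc⟩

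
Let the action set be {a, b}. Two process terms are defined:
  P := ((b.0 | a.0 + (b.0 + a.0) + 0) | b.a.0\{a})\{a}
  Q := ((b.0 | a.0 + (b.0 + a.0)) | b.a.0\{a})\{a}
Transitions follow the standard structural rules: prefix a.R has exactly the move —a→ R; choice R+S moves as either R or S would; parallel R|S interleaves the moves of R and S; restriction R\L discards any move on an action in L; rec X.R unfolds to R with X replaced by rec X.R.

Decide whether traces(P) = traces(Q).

traces(P) = traces(Q)

P's transition system — 6 states:
  p0 = ((b.0 | a.0 + (b.0 + a.0) + 0) | b.a.0\{a})\{a} | —b→ p1, —b→ p2, —b→ p3
  p1 = ((b.0 | a.0 + (b.0 + a.0) + 0) | a.0\{a})\{a} | —b→ p4, —b→ p5
  p2 = (0 | a.0 | b.a.0\{a})\{a} | —b→ p4
  p3 = (0 | b.a.0\{a})\{a} | —b→ p5
  p4 = (0 | a.0 | a.0\{a})\{a} | deadlocked
  p5 = (0 | a.0\{a})\{a} | deadlocked
Q's transition system — 6 states:
  q0 = ((b.0 | a.0 + (b.0 + a.0)) | b.a.0\{a})\{a} | —b→ q1, —b→ q2, —b→ q3
  q1 = ((b.0 | a.0 + (b.0 + a.0)) | a.0\{a})\{a} | —b→ q4, —b→ q5
  q2 = (0 | a.0 | b.a.0\{a})\{a} | —b→ q4
  q3 = (0 | b.a.0\{a})\{a} | —b→ q5
  q4 = (0 | a.0 | a.0\{a})\{a} | deadlocked
  q5 = (0 | a.0\{a})\{a} | deadlocked
Coarsest stable partition (strong bisimilarity classes):
  B0 = {p0, q0}
  B1 = {p1, p2, p3, q1, q2, q3}
  B2 = {p4, p5, q4, q5}
p0 ∈ B0, q0 ∈ B0 → same block
Bisimilar ⇒ trace-equivalent.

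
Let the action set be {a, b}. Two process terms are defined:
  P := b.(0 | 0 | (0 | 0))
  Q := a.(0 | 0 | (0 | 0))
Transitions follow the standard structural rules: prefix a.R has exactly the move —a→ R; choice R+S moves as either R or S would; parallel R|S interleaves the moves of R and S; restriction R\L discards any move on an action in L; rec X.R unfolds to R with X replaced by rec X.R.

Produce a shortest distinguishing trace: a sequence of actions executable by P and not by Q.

LTS(P): 2 reachable states
  s0 = b.(0 | 0 | (0 | 0)) → =b=> s1
  s1 = 0 | 0 | (0 | 0) → deadlocked
LTS(Q): 2 reachable states
  t0 = a.(0 | 0 | (0 | 0)) → =a=> t1
  t1 = 0 | 0 | (0 | 0) → deadlocked
Executing b from P (initial set {s0}):
  [1] b ⇒ {s1}
  ✓ P
Executing b from Q (initial set {t0}):
  [1] b ⇒ ∅  — Q cannot continue

b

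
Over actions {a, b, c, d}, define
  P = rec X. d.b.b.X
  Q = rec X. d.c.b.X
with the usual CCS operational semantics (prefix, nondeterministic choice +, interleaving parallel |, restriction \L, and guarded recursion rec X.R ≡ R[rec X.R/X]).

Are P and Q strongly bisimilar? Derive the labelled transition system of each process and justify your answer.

Reachable graph of P (3 states):
  m0 = rec X. d.b.b.X ⊢ ··d··> m1
  m1 = b.b.(rec X. d.b.b.X) ⊢ ··b··> m2
  m2 = b.(rec X. d.b.b.X) ⊢ ··b··> m0
Reachable graph of Q (3 states):
  n0 = rec X. d.c.b.X ⊢ ··d··> n1
  n1 = c.b.(rec X. d.c.b.X) ⊢ ··c··> n2
  n2 = b.(rec X. d.c.b.X) ⊢ ··b··> n0
Partition-refinement fixed point:
  B0 = {m0}
  B1 = {m1}
  B2 = {m2}
  B3 = {n0}
  B4 = {n1}
  B5 = {n2}
m0 ∈ B0, n0 ∈ B3 → different blocks

NO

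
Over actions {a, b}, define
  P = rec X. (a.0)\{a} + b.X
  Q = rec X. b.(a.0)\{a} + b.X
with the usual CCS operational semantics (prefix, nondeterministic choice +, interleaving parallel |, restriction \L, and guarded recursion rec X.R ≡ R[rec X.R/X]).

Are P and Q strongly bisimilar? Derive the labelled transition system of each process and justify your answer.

P's transition system — 1 states:
  m0 = rec X. (a.0)\{a} + b.X → --b--▸ m0
Q's transition system — 2 states:
  n0 = rec X. b.(a.0)\{a} + b.X → --b--▸ n0, --b--▸ n1
  n1 = (a.0)\{a} → (no moves)
Bisimilarity quotient blocks:
  B0 = {m0}
  B1 = {n0}
  B2 = {n1}
m0 ∈ B0, n0 ∈ B1 → different blocks

not bisimilar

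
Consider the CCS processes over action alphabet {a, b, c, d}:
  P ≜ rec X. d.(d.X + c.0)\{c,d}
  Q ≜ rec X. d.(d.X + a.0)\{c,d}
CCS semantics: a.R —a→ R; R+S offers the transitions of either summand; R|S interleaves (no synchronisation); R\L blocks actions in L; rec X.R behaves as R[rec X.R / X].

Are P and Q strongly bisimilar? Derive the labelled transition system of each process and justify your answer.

P ≁ Q

P's transition system — 2 states:
  u0 = rec X. d.(d.X + c.0)\{c,d} → —d→ u1
  u1 = (d.(rec X. d.(d.X + c.0)\{c,d}) + c.0)\{c,d} → (no moves)
Q's transition system — 3 states:
  v0 = rec X. d.(d.X + a.0)\{c,d} → —d→ v1
  v1 = (d.(rec X. d.(d.X + a.0)\{c,d}) + a.0)\{c,d} → —a→ v2
  v2 = 0\{c,d} → (no moves)
Coarsest stable partition (strong bisimilarity classes):
  B0 = {u0}
  B1 = {u1, v2}
  B2 = {v0}
  B3 = {v1}
u0 ∈ B0, v0 ∈ B2 → different blocks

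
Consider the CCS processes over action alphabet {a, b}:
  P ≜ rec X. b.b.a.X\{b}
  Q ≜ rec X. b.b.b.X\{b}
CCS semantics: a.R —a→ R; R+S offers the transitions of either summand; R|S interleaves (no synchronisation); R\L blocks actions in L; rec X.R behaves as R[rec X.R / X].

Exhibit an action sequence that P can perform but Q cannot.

P's transition system — 4 states:
  u0 = rec X. b.b.a.X\{b} :: ··b··> u1
  u1 = b.a.(rec X. b.b.a.X\{b})\{b} :: ··b··> u2
  u2 = a.(rec X. b.b.a.X\{b})\{b} :: ··a··> u3
  u3 = (rec X. b.b.a.X\{b})\{b} :: stopped
Q's transition system — 4 states:
  v0 = rec X. b.b.b.X\{b} :: ··b··> v1
  v1 = b.b.(rec X. b.b.b.X\{b})\{b} :: ··b··> v2
  v2 = b.(rec X. b.b.b.X\{b})\{b} :: ··b··> v3
  v3 = (rec X. b.b.b.X\{b})\{b} :: stopped
Run σ = ⟨bba⟩ on P: start {u0}
  step 1 (b): {u1}
  step 2 (b): {u2}
  step 3 (a): {u3}
  ✓ P
Run σ = ⟨bba⟩ on Q: start {v0}
  step 1 (b): {v1}
  step 2 (b): {v2}
  step 3 (a): ∅ (Q stuck)

bba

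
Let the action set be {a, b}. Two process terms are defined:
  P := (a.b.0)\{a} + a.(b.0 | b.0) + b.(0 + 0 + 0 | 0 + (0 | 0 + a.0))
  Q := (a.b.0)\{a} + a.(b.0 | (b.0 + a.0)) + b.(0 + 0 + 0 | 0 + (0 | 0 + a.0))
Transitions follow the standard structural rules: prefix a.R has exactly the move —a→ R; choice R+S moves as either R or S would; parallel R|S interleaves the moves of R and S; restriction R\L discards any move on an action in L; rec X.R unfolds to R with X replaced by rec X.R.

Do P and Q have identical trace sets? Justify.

LTS(P): 7 reachable states
  m0 = (a.b.0)\{a} + a.(b.0 | b.0) + b.(0 + 0 + 0 | 0 + (0 | 0 + a.0)) has moves —a→ m1, —b→ m2
  m1 = b.0 | b.0 has moves —b→ m3, —b→ m4
  m2 = 0 + 0 + 0 | 0 + (0 | 0 + a.0) has moves —a→ m5
  m3 = 0 | b.0 has moves —b→ m6
  m4 = b.0 | 0 has moves —b→ m6
  m5 = 0 has moves ∅
  m6 = 0 | 0 has moves ∅
LTS(Q): 7 reachable states
  n0 = (a.b.0)\{a} + a.(b.0 | (b.0 + a.0)) + b.(0 + 0 + 0 | 0 + (0 | 0 + a.0)) has moves —a→ n1, —b→ n2
  n1 = b.0 | (b.0 + a.0) has moves —a→ n3, —b→ n3, —b→ n4
  n2 = 0 + 0 + 0 | 0 + (0 | 0 + a.0) has moves —a→ n5
  n3 = b.0 | 0 has moves —b→ n6
  n4 = 0 | (b.0 + a.0) has moves —a→ n6, —b→ n6
  n5 = 0 has moves ∅
  n6 = 0 | 0 has moves ∅
Run σ = ⟨aa⟩ on Q: start {n0}
  after a @ step 1: {n1}
  after a @ step 2: {n3}
  Q completes σ.
Run σ = ⟨aa⟩ on P: start {m0}
  after a @ step 1: {m1}
  after a @ step 2: no successor for P

trace-distinct — witness ⟨aa⟩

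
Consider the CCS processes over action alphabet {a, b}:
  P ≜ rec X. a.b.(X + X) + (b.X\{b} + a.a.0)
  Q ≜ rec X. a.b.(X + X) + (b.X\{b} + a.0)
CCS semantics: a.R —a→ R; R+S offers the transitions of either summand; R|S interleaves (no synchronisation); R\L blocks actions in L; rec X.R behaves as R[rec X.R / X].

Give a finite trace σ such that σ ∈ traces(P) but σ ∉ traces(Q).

aa

Reachable graph of P (9 states):
  m0 = rec X. a.b.(X + X) + (b.X\{b} + a.a.0) has moves ··a··> m1, ··a··> m2, ··b··> m3
  m1 = a.0 has moves ··a··> m4
  m2 = b.((rec X. a.b.(X + X) + (b.X\{b} + a.a.0)) + (rec X. a.b.(X + X) + (b.X\{b} + a.a.0))) has moves ··b··> m5
  m3 = (rec X. a.b.(X + X) + (b.X\{b} + a.a.0))\{b} has moves ··a··> m6, ··a··> m7
  m4 = 0 has moves ∅
  m5 = (rec X. a.b.(X + X) + (b.X\{b} + a.a.0)) + (rec X. a.b.(X + X) + (b.X\{b} + a.a.0)) has moves ··a··> m1, ··a··> m2, ··b··> m3
  m6 = (a.0)\{b} has moves ··a··> m8
  m7 = (b.((rec X. a.b.(X + X) + (b.X\{b} + a.a.0)) + (rec X. a.b.(X + X) + (b.X\{b} + a.a.0))))\{b} has moves ∅
  m8 = 0\{b} has moves ∅
Reachable graph of Q (7 states):
  n0 = rec X. a.b.(X + X) + (b.X\{b} + a.0) has moves ··a··> n1, ··a··> n2, ··b··> n3
  n1 = 0 has moves ∅
  n2 = b.((rec X. a.b.(X + X) + (b.X\{b} + a.0)) + (rec X. a.b.(X + X) + (b.X\{b} + a.0))) has moves ··b··> n4
  n3 = (rec X. a.b.(X + X) + (b.X\{b} + a.0))\{b} has moves ··a··> n5, ··a··> n6
  n4 = (rec X. a.b.(X + X) + (b.X\{b} + a.0)) + (rec X. a.b.(X + X) + (b.X\{b} + a.0)) has moves ··a··> n1, ··a··> n2, ··b··> n3
  n5 = (b.((rec X. a.b.(X + X) + (b.X\{b} + a.0)) + (rec X. a.b.(X + X) + (b.X\{b} + a.0))))\{b} has moves ∅
  n6 = 0\{b} has moves ∅
Executing aa from P (initial set {m0}):
  step 1 (a): {m1, m2}
  step 2 (a): {m4}
  — P admits the full trace.
Executing aa from Q (initial set {n0}):
  step 1 (a): {n1, n2}
  step 2 (a): no successor for Q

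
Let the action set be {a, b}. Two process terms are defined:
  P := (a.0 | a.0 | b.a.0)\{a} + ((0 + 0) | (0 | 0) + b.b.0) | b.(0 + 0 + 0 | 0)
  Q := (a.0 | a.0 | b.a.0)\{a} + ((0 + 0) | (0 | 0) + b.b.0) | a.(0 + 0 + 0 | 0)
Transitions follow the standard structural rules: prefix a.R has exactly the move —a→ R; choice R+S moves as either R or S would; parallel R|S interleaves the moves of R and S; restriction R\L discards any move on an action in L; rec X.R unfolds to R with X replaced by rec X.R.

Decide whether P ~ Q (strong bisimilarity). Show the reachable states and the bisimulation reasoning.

LTS(P): 7 reachable states
  u0 = (a.0 | a.0 | b.a.0)\{a} + ((0 + 0) | (0 | 0) + b.b.0) | b.(0 + 0 + 0 | 0) :: =b=> u1, =b=> u2, =b=> u3
  u1 = ((0 + 0) | (0 | 0) + b.b.0) | (0 + 0 + 0 | 0) :: =b=> u4
  u2 = (a.0 | a.0 | a.0)\{a} :: ·
  u3 = b.0 | b.(0 + 0 + 0 | 0) :: =b=> u4, =b=> u5
  u4 = b.0 | (0 + 0 + 0 | 0) :: =b=> u6
  u5 = 0 | b.(0 + 0 + 0 | 0) :: =b=> u6
  u6 = 0 | (0 + 0 + 0 | 0) :: ·
LTS(Q): 7 reachable states
  v0 = (a.0 | a.0 | b.a.0)\{a} + ((0 + 0) | (0 | 0) + b.b.0) | a.(0 + 0 + 0 | 0) :: =a=> v1, =b=> v2, =b=> v3
  v1 = ((0 + 0) | (0 | 0) + b.b.0) | (0 + 0 + 0 | 0) :: =b=> v4
  v2 = (a.0 | a.0 | a.0)\{a} :: ·
  v3 = b.0 | a.(0 + 0 + 0 | 0) :: =a=> v4, =b=> v5
  v4 = b.0 | (0 + 0 + 0 | 0) :: =b=> v6
  v5 = 0 | a.(0 + 0 + 0 | 0) :: =a=> v6
  v6 = 0 | (0 + 0 + 0 | 0) :: ·
Coarsest stable partition (strong bisimilarity classes):
  B0 = {u0}
  B1 = {u1, u3, v1}
  B2 = {u4, u5, v4}
  B3 = {u2, u6, v2, v6}
  B4 = {v0}
  B5 = {v3}
  B6 = {v5}
u0 ∈ B0, v0 ∈ B4 → different blocks

NO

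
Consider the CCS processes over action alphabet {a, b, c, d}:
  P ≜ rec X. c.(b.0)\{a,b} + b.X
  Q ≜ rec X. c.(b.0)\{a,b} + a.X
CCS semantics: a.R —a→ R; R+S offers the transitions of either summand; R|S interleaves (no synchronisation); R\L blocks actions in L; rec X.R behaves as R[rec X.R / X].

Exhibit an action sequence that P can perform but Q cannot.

LTS(P): 2 reachable states
  s0 = rec X. c.(b.0)\{a,b} + b.X | —b→ s0, —c→ s1
  s1 = (b.0)\{a,b} | ·
LTS(Q): 2 reachable states
  t0 = rec X. c.(b.0)\{a,b} + a.X | —a→ t0, —c→ t1
  t1 = (b.0)\{a,b} | ·
Run σ = ⟨b⟩ on P: start {s0}
  after b @ step 1: {s0}
  — P admits the full trace.
Run σ = ⟨b⟩ on Q: start {t0}
  after b @ step 1: no successor for Q

b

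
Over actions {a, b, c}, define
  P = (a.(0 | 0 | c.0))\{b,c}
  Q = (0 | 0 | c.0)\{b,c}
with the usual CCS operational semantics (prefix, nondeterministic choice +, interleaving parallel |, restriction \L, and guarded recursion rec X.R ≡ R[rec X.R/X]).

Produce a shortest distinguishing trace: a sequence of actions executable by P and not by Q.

Reachable graph of P (2 states):
  m0 = (a.(0 | 0 | c.0))\{b,c} has moves —a→ m1
  m1 = (0 | 0 | c.0)\{b,c} has moves ·
Reachable graph of Q (1 states):
  n0 = (0 | 0 | c.0)\{b,c} has moves ·
Trace ⟨a⟩ through P, begin at {m0}:
  after a @ step 1: {m1}
  — P admits the full trace.
Trace ⟨a⟩ through Q, begin at {n0}:
  after a @ step 1: ∅  — Q cannot continue

a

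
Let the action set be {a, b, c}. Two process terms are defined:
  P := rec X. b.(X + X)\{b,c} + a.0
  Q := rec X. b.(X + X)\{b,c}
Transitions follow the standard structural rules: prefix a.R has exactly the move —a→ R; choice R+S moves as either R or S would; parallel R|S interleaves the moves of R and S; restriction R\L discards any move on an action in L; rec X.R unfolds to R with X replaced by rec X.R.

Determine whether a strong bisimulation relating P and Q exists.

P's transition system — 4 states:
  p0 = rec X. b.(X + X)\{b,c} + a.0 ⊢ —a→ p1, —b→ p2
  p1 = 0 ⊢ deadlocked
  p2 = ((rec X. b.(X + X)\{b,c} + a.0) + (rec X. b.(X + X)\{b,c} + a.0))\{b,c} ⊢ —a→ p3
  p3 = 0\{b,c} ⊢ deadlocked
Q's transition system — 2 states:
  q0 = rec X. b.(X + X)\{b,c} ⊢ —b→ q1
  q1 = ((rec X. b.(X + X)\{b,c}) + (rec X. b.(X + X)\{b,c}))\{b,c} ⊢ deadlocked
Partition-refinement fixed point:
  B0 = {p0}
  B1 = {p2}
  B2 = {p1, p3, q1}
  B3 = {q0}
p0 ∈ B0, q0 ∈ B3 → different blocks

NO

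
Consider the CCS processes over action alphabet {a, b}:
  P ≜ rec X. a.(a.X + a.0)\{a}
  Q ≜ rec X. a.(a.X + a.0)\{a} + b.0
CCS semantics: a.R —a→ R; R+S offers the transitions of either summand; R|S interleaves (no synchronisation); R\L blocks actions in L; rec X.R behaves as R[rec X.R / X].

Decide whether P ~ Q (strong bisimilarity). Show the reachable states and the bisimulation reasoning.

not bisimilar

Reachable graph of P (2 states):
  m0 = rec X. a.(a.X + a.0)\{a} :: —a→ m1
  m1 = (a.(rec X. a.(a.X + a.0)\{a}) + a.0)\{a} :: ·
Reachable graph of Q (3 states):
  n0 = rec X. a.(a.X + a.0)\{a} + b.0 :: —a→ n1, —b→ n2
  n1 = (a.(rec X. a.(a.X + a.0)\{a} + b.0) + a.0)\{a} :: ·
  n2 = 0 :: ·
Partition-refinement fixed point:
  B0 = {m0}
  B1 = {m1, n1, n2}
  B2 = {n0}
m0 ∈ B0, n0 ∈ B2 → different blocks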